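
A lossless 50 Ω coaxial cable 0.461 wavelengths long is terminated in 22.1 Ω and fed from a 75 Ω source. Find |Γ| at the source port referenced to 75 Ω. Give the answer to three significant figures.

βl = 2π × 0.461 = 166°
tan(βl) = -0.25
Z_in = Z_0·(Z_L + jZ_0·tanβl)/(Z_0 + jZ_L·tanβl) = 23.2 − j9.94 Ω
Γ_s = (Z_in − Z_s)/(Z_in + Z_s) = (-51.8 − j9.94)/(98.2 − j9.94), |Γ_s| = 0.534

|Γ| ≈ 0.534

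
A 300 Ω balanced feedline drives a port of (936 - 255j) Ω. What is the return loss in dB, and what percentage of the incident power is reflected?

RL ≈ 5.3 dB; 29.5% of incident power reflected

Γ = (636 − j255)/(1236 − j255), |Γ| = 0.543
RL = −20·log₁₀(0.543) = 5.3 dB
P_refl/P_inc = |Γ|² = 0.295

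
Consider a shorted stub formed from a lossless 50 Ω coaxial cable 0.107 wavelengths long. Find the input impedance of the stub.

Z_in ≈ +j39.8 Ω

βl = 2π × 0.107 = 38.5°
tan(βl) = 0.796
For a shorted stub, Z_in = jZ_0·tan(βl)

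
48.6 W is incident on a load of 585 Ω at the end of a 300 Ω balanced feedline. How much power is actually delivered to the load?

Γ = (585 − 300)/(585 + 300) = 0.322
|Γ|² = 0.104
P_refl = |Γ|²·P_inc = 5.04 W, P_del = (1 − |Γ|²)·P_inc = 43.6 W

P_delivered ≈ 43.6 W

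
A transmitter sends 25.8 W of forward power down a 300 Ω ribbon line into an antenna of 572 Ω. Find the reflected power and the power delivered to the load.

P_reflected ≈ 2.51 W; P_delivered ≈ 23.3 W

Γ = (572 − 300)/(572 + 300) = 0.312
|Γ|² = 0.0973
P_refl = |Γ|²·P_inc = 2.51 W, P_del = (1 − |Γ|²)·P_inc = 23.3 W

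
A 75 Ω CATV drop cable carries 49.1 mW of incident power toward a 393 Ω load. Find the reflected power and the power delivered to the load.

P_reflected ≈ 22.7 mW; P_delivered ≈ 26.4 mW

Γ = (393 − 75)/(393 + 75) = 0.679
|Γ|² = 0.462
P_refl = |Γ|²·P_inc = 22.7 mW, P_del = (1 − |Γ|²)·P_inc = 26.4 mW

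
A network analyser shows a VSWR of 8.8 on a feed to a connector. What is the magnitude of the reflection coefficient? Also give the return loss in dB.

|Γ| = (S − 1)/(S + 1) = (8.8 − 1)/(8.8 + 1) = 7.8/9.8
RL = −20·log₁₀|Γ| = −20·log₁₀(0.796)

|Γ| ≈ 0.796; return loss ≈ 1.98 dB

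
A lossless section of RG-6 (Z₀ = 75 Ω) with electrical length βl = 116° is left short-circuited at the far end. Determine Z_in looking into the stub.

tan(βl) = -2.05
For a short-circuited stub, Z_in = jZ_0·tan(βl)

Z_in ≈ −j154 Ω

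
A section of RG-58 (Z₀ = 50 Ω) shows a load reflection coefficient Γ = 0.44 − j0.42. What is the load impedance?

Z_L ≈ 64.3 − j85.7 Ω

Z_L = Z_0·(1 + Γ)/(1 − Γ) = 50·(1.44 − j0.42)/(0.56 + j0.42)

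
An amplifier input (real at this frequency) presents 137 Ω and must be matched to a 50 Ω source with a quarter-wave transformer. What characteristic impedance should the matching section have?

Z_qwt = √(Z_0·R_L) = √(50 × 137) = √6850

Z_qwt ≈ 82.8 Ω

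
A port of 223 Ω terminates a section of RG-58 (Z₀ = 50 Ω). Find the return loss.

RL ≈ 3.96 dB

Γ = (223 − 50)/(223 + 50) = 0.634
RL = −20·log₁₀|Γ| = −20·log₁₀(0.634)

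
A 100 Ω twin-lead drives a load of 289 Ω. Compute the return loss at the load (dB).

RL ≈ 6.27 dB

Γ = (289 − 100)/(289 + 100) = 0.486
RL = −20·log₁₀|Γ| = −20·log₁₀(0.486)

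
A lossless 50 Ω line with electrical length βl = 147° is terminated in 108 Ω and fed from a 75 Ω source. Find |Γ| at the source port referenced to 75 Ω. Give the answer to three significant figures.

|Γ| ≈ 0.349

tan(βl) = -0.649
Z_in = Z_0·(Z_L + jZ_0·tanβl)/(Z_0 + jZ_L·tanβl) = 51.7 + j40.1 Ω
Γ_s = (Z_in − Z_s)/(Z_in + Z_s) = (-23.3 + j40.1)/(127 + j40.1), |Γ_s| = 0.349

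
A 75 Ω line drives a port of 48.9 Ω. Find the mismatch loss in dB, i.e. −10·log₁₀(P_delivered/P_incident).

mismatch loss ≈ 0.197 dB

Γ = (48.9 − 75)/(48.9 + 75) = -0.211
|Γ|² = 0.0444, so P_del/P_inc = 1 − |Γ|² = 0.956
ML = −10·log₁₀(1 − |Γ|²)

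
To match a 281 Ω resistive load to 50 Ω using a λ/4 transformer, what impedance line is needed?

Z_qwt ≈ 119 Ω

Z_qwt = √(Z_0·R_L) = √(50 × 281) = √14050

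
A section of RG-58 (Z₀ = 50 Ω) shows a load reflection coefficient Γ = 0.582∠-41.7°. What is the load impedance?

Z_L ≈ 70.4 − j82.4 Ω

Z_L = Z_0·(1 + Γ)/(1 − Γ) = 50·(1.43 − j0.387)/(0.565 + j0.387)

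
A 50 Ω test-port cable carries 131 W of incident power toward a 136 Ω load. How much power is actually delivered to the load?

Γ = (136 − 50)/(136 + 50) = 0.462
|Γ|² = 0.214
P_refl = |Γ|²·P_inc = 28 W, P_del = (1 − |Γ|²)·P_inc = 103 W

P_delivered ≈ 103 W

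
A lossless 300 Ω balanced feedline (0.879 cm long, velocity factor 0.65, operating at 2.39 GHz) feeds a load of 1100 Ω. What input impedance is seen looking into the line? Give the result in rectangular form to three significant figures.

λ = v/f = 0.65·c / 2.39 GHz = 0.0816 m
βl = 2π·l/λ = 2π × 0.108 = 38.8°
tan(βl) = tan(38.8°) = 0.804
Z_in = Z_0·(Z_L + jZ_0·tanβl)/(Z_0 + jZ_L·tanβl)
     = 300·(1100 + j241)/(300 + j884)

Z_in ≈ 187 − j310 Ω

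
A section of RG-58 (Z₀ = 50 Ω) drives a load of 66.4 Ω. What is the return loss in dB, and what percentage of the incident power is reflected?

Γ = (66.4 − 50)/(66.4 + 50) = 0.141
RL = −20·log₁₀(0.141) = 17 dB
P_refl/P_inc = |Γ|² = 0.0199

RL ≈ 17 dB; 1.99% of incident power reflected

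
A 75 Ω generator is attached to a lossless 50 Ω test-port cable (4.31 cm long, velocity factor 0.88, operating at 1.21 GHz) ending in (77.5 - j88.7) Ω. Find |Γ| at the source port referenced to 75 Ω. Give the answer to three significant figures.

λ = v/f = 0.88·c / 1.21 GHz = 0.218 m
βl = 2π·l/λ = 2π × 0.198 = 71.1°
tan(βl) = 2.92
Z_in = Z_0·(Z_L + jZ_0·tanβl)/(Z_0 + jZ_L·tanβl) = 12.6 + j0.0732 Ω
Γ_s = (Z_in − Z_s)/(Z_in + Z_s) = (-62.4 + j0.0732)/(87.6 + j0.0732), |Γ_s| = 0.713

|Γ| ≈ 0.713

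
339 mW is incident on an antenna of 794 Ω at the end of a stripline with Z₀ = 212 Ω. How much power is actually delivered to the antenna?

Γ = (794 − 212)/(794 + 212) = 0.579
|Γ|² = 0.335
P_refl = |Γ|²·P_inc = 113 mW, P_del = (1 − |Γ|²)·P_inc = 226 mW

P_delivered ≈ 226 mW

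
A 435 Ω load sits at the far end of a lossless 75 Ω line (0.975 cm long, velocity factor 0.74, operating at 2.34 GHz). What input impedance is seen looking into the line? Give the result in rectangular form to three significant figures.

λ = v/f = 0.74·c / 2.34 GHz = 0.0949 m
βl = 2π·l/λ = 2π × 0.103 = 37°
tan(βl) = tan(37°) = 0.753
Z_in = Z_0·(Z_L + jZ_0·tanβl)/(Z_0 + jZ_L·tanβl)
     = 75·(435 + j56.5)/(75 + j328)

Z_in ≈ 33.9 − j91.8 Ω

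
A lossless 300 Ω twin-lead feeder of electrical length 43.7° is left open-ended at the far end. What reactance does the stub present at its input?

tan(βl) = 0.956
For an open-ended stub, Z_in = −jZ_0·cot(βl) = −jZ_0/tan(βl)

X_in ≈ -314 Ω (capacitive)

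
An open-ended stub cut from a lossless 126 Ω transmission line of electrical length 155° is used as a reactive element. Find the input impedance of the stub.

tan(βl) = -0.466
For an open-ended stub, Z_in = −jZ_0·cot(βl) = −jZ_0/tan(βl)

Z_in ≈ +j270 Ω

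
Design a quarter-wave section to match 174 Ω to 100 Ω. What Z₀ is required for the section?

Z_qwt ≈ 132 Ω

Z_qwt = √(Z_0·R_L) = √(100 × 174) = √17400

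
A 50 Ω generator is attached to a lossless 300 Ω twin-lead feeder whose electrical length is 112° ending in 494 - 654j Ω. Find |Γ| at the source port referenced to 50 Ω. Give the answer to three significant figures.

|Γ| ≈ 0.856

tan(βl) = -2.48
Z_in = Z_0·(Z_L + jZ_0·tanβl)/(Z_0 + jZ_L·tanβl) = 98 + j227 Ω
Γ_s = (Z_in − Z_s)/(Z_in + Z_s) = (48 + j227)/(148 + j227), |Γ_s| = 0.856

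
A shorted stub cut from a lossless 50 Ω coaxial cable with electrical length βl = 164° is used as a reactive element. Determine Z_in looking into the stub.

Z_in ≈ −j14.3 Ω

tan(βl) = -0.287
For a shorted stub, Z_in = jZ_0·tan(βl)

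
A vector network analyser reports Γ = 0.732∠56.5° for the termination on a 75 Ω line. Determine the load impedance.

Z_L ≈ 47.8 + j126 Ω

Z_L = Z_0·(1 + Γ)/(1 − Γ) = 75·(1.4 + j0.61)/(0.596 − j0.61)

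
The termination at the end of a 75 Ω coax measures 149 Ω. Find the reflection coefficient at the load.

Γ = (Z_L − Z_0)/(Z_L + Z_0) = (149 − 75)/(149 + 75) = 74/224

Γ = 0.33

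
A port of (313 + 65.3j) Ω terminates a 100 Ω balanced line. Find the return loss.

RL ≈ 5.47 dB

Γ = (213 + j65.3)/(413 + j65.3), |Γ| = 0.533
RL = −20·log₁₀|Γ| = −20·log₁₀(0.533)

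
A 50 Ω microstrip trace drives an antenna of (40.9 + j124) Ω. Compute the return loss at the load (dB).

Γ = (-9.1 + j124)/(90.9 + j124), |Γ| = 0.809
RL = −20·log₁₀|Γ| = −20·log₁₀(0.809)

RL ≈ 1.84 dB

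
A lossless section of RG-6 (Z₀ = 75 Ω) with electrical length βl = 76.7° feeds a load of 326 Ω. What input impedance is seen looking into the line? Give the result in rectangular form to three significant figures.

Z_in ≈ 18.2 − j16.7 Ω

tan(βl) = tan(76.7°) = 4.23
Z_in = Z_0·(Z_L + jZ_0·tanβl)/(Z_0 + jZ_L·tanβl)
     = 75·(326 + j317)/(75 + j1380)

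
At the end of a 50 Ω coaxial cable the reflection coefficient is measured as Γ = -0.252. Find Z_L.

Z_L = Z_0·(1 + Γ)/(1 − Γ) = 50·(0.748)/(1.25)

Z_L ≈ 29.9 Ω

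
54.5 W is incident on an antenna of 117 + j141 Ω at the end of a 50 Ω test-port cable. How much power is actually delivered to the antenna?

|Γ| = |(67 + j141)/(167 + j141)| = 0.714
|Γ|² = 0.51
P_refl = |Γ|²·P_inc = 27.8 W, P_del = (1 − |Γ|²)·P_inc = 26.7 W

P_delivered ≈ 26.7 W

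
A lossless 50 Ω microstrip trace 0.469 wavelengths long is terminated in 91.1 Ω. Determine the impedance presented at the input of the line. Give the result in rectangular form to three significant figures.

βl = 2π × 0.469 = 169°
tan(βl) = tan(169°) = -0.197
Z_in = Z_0·(Z_L + jZ_0·tanβl)/(Z_0 + jZ_L·tanβl)
     = 50·(91.1 − j9.86)/(50 − j18)

Z_in ≈ 83.8 + j20.3 Ω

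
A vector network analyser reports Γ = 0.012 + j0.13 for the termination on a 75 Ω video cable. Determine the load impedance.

Z_L = Z_0·(1 + Γ)/(1 − Γ) = 75·(1.01 + j0.13)/(0.988 − j0.13)

Z_L ≈ 74.2 + j19.6 Ω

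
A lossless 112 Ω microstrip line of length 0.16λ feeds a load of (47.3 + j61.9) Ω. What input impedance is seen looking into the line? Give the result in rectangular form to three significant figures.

βl = 2π × 0.16 = 57.6°
tan(βl) = tan(57.6°) = 1.58
Z_in = Z_0·(Z_L + jZ_0·tanβl)/(Z_0 + jZ_L·tanβl)
     = 112·(47.3 + j238)/(14.5 + j74.5)

Z_in ≈ 359 − j1.52 Ω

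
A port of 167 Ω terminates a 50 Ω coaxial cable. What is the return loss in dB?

RL ≈ 5.37 dB

Γ = (167 − 50)/(167 + 50) = 0.539
RL = −20·log₁₀|Γ| = −20·log₁₀(0.539)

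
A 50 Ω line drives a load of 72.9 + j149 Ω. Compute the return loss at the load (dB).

Γ = (22.9 + j149)/(122.9 + j149), |Γ| = 0.78
RL = −20·log₁₀|Γ| = −20·log₁₀(0.78)

RL ≈ 2.15 dB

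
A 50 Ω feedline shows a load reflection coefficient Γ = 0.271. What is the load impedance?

Z_L ≈ 87.2 Ω

Z_L = Z_0·(1 + Γ)/(1 − Γ) = 50·(1.27)/(0.729)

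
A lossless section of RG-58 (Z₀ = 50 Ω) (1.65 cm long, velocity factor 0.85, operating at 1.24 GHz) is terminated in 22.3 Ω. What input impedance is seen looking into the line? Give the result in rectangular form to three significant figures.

λ = v/f = 0.85·c / 1.24 GHz = 0.206 m
βl = 2π·l/λ = 2π × 0.0802 = 28.9°
tan(βl) = tan(28.9°) = 0.552
Z_in = Z_0·(Z_L + jZ_0·tanβl)/(Z_0 + jZ_L·tanβl)
     = 50·(22.3 + j27.6)/(50 + j12.3)

Z_in ≈ 27.4 + j20.8 Ω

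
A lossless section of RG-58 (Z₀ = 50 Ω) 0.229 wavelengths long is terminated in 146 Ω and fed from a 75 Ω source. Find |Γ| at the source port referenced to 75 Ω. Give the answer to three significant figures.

βl = 2π × 0.229 = 82.4°
tan(βl) = 7.53
Z_in = Z_0·(Z_L + jZ_0·tanβl)/(Z_0 + jZ_L·tanβl) = 17.4 − j5.85 Ω
Γ_s = (Z_in − Z_s)/(Z_in + Z_s) = (-57.6 − j5.85)/(92.4 − j5.85), |Γ_s| = 0.626

|Γ| ≈ 0.626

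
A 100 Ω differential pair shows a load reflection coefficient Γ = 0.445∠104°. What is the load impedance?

Z_L ≈ 56.7 + j61.1 Ω

Z_L = Z_0·(1 + Γ)/(1 − Γ) = 100·(0.892 + j0.432)/(1.11 − j0.432)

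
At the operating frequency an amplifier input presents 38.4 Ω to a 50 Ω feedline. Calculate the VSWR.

VSWR ≈ 1.3

For a purely resistive load, VSWR = R_L/Z_0 or Z_0/R_L (whichever > 1) = 50/38.4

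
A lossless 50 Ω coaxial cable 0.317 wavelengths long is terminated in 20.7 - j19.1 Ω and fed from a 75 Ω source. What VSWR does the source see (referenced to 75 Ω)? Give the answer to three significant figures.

βl = 2π × 0.317 = 114°
tan(βl) = -2.23
Z_in = Z_0·(Z_L + jZ_0·tanβl)/(Z_0 + jZ_L·tanβl) = 141 − j0.0693 Ω
Γ_s = (Z_in − Z_s)/(Z_in + Z_s) = (66.4 − j0.0693)/(216 − j0.0693), |Γ_s| = 0.307
VSWR = (1 + |Γ_s|)/(1 − |Γ_s|)

VSWR ≈ 1.89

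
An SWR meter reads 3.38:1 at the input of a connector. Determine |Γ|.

|Γ| ≈ 0.543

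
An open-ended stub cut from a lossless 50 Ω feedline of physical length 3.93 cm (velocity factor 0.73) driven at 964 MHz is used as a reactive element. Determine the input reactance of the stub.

X_in ≈ -26.3 Ω (capacitive)

λ = v/f = 0.73·c / 964 MHz = 0.227 m
βl = 2π·l/λ = 2π × 0.173 = 62.3°
tan(βl) = 1.9
For an open-ended stub, Z_in = −jZ_0·cot(βl) = −jZ_0/tan(βl)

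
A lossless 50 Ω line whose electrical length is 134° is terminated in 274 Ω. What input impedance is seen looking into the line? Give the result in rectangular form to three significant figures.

Z_in ≈ 17.1 + j45.3 Ω

tan(βl) = tan(134°) = -1.04
Z_in = Z_0·(Z_L + jZ_0·tanβl)/(Z_0 + jZ_L·tanβl)
     = 50·(274 − j51.8)/(50 − j284)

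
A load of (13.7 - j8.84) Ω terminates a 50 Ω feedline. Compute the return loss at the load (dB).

Γ = (-36.3 − j8.84)/(63.7 − j8.84), |Γ| = 0.581
RL = −20·log₁₀|Γ| = −20·log₁₀(0.581)

RL ≈ 4.72 dB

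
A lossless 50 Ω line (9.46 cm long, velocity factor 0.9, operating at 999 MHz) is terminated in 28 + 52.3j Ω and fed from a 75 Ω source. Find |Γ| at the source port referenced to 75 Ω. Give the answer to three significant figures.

λ = v/f = 0.9·c / 999 MHz = 0.27 m
βl = 2π·l/λ = 2π × 0.35 = 126°
tan(βl) = -1.38
Z_in = Z_0·(Z_L + jZ_0·tanβl)/(Z_0 + jZ_L·tanβl) = 12.4 − j2.85 Ω
Γ_s = (Z_in − Z_s)/(Z_in + Z_s) = (-62.6 − j2.85)/(87.4 − j2.85), |Γ_s| = 0.717

|Γ| ≈ 0.717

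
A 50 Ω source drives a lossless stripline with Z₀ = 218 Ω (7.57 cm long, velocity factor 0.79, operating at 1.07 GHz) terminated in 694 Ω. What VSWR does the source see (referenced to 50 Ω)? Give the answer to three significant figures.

λ = v/f = 0.79·c / 1.07 GHz = 0.221 m
βl = 2π·l/λ = 2π × 0.342 = 123°
tan(βl) = -1.54
Z_in = Z_0·(Z_L + jZ_0·tanβl)/(Z_0 + jZ_L·tanβl) = 93.5 + j123 Ω
Γ_s = (Z_in − Z_s)/(Z_in + Z_s) = (43.5 + j123)/(144 + j123), |Γ_s| = 0.689
VSWR = (1 + |Γ_s|)/(1 − |Γ_s|)

VSWR ≈ 5.44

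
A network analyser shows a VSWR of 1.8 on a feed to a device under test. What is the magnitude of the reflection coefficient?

|Γ| ≈ 0.286

|Γ| = (S − 1)/(S + 1) = (1.8 − 1)/(1.8 + 1) = 0.8/2.8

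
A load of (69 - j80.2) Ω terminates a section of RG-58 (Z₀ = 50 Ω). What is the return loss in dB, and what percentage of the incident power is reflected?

Γ = (19 − j80.2)/(119 − j80.2), |Γ| = 0.574
RL = −20·log₁₀(0.574) = 4.82 dB
P_refl/P_inc = |Γ|² = 0.33

RL ≈ 4.82 dB; 33% of incident power reflected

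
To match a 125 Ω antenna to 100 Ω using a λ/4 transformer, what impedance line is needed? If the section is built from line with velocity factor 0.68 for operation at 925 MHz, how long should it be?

Z_qwt ≈ 112 Ω; length ≈ 5.51 cm

Z_qwt = √(Z_0·R_L) = √(100 × 125) = √12500
λ = 0.68·c/f = 0.221 m, so l = λ/4 = 0.0551 m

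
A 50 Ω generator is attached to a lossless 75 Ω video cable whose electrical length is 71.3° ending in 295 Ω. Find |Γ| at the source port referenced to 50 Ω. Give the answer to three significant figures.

tan(βl) = 2.95
Z_in = Z_0·(Z_L + jZ_0·tanβl)/(Z_0 + jZ_L·tanβl) = 21.1 − j23.6 Ω
Γ_s = (Z_in − Z_s)/(Z_in + Z_s) = (-28.9 − j23.6)/(71.1 − j23.6), |Γ_s| = 0.498

|Γ| ≈ 0.498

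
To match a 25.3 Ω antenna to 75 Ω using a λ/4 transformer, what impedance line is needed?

Z_qwt ≈ 43.6 Ω

Z_qwt = √(Z_0·R_L) = √(75 × 25.3) = √1898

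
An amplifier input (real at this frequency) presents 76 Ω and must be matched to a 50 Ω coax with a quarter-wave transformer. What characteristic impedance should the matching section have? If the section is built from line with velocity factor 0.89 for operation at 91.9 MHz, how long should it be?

Z_qwt = √(Z_0·R_L) = √(50 × 76) = √3800
λ = 0.89·c/f = 2.91 m, so l = λ/4 = 0.726 m

Z_qwt ≈ 61.6 Ω; length ≈ 72.6 cm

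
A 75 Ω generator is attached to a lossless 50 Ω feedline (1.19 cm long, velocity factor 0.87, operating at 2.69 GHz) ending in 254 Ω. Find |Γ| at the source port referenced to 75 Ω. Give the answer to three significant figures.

λ = v/f = 0.87·c / 2.69 GHz = 0.097 m
βl = 2π·l/λ = 2π × 0.123 = 44.2°
tan(βl) = 0.971
Z_in = Z_0·(Z_L + jZ_0·tanβl)/(Z_0 + jZ_L·tanβl) = 19.5 − j47.5 Ω
Γ_s = (Z_in − Z_s)/(Z_in + Z_s) = (-55.5 − j47.5)/(94.5 − j47.5), |Γ_s| = 0.691

|Γ| ≈ 0.691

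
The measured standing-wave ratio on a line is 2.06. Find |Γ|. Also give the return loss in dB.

|Γ| ≈ 0.346; return loss ≈ 9.21 dB

|Γ| = (S − 1)/(S + 1) = (2.06 − 1)/(2.06 + 1) = 1.06/3.06
RL = −20·log₁₀|Γ| = −20·log₁₀(0.346)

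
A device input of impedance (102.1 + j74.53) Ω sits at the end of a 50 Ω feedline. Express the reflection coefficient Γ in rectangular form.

Γ = (Z_L − Z_0)/(Z_L + Z_0) = (52.1 + j74.53)/(152.1 + j74.53)

Γ ≈ 0.47 + j0.26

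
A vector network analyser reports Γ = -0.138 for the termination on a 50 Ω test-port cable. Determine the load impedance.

Z_L = Z_0·(1 + Γ)/(1 − Γ) = 50·(0.862)/(1.14)

Z_L ≈ 37.9 Ω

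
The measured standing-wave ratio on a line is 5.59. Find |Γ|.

|Γ| ≈ 0.697

|Γ| = (S − 1)/(S + 1) = (5.59 − 1)/(5.59 + 1) = 4.59/6.59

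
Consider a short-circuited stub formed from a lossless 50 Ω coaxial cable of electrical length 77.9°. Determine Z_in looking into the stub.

Z_in ≈ +j233 Ω

tan(βl) = 4.66
For a short-circuited stub, Z_in = jZ_0·tan(βl)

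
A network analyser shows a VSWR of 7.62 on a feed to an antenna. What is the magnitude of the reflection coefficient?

|Γ| ≈ 0.768

|Γ| = (S − 1)/(S + 1) = (7.62 − 1)/(7.62 + 1) = 6.62/8.62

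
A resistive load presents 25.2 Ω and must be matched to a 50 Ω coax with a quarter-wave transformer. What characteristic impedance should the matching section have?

Z_qwt = √(Z_0·R_L) = √(50 × 25.2) = √1260

Z_qwt ≈ 35.5 Ω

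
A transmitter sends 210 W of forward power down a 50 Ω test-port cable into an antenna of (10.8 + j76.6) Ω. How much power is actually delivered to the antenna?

P_delivered ≈ 47.4 W

|Γ| = |(-39.2 + j76.6)/(60.8 + j76.6)| = 0.88
|Γ|² = 0.774
P_refl = |Γ|²·P_inc = 163 W, P_del = (1 − |Γ|²)·P_inc = 47.4 W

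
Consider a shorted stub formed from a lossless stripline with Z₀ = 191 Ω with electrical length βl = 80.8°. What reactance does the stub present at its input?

X_in ≈ 1180 Ω (inductive)

tan(βl) = 6.17
For a shorted stub, Z_in = jZ_0·tan(βl)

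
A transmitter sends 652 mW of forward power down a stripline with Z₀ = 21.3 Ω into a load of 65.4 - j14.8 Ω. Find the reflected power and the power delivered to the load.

|Γ| = |(44.1 − j14.8)/(86.7 − j14.8)| = 0.529
|Γ|² = 0.28
P_refl = |Γ|²·P_inc = 182 mW, P_del = (1 − |Γ|²)·P_inc = 470 mW

P_reflected ≈ 182 mW; P_delivered ≈ 470 mW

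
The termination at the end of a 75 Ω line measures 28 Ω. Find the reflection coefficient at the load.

Γ = -0.456

Γ = (Z_L − Z_0)/(Z_L + Z_0) = (28 − 75)/(28 + 75) = -47/103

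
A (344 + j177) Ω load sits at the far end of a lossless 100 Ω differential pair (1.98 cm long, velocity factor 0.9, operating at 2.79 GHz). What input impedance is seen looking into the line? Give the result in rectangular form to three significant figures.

λ = v/f = 0.9·c / 2.79 GHz = 0.0968 m
βl = 2π·l/λ = 2π × 0.205 = 73.7°
tan(βl) = tan(73.7°) = 3.41
Z_in = Z_0·(Z_L + jZ_0·tanβl)/(Z_0 + jZ_L·tanβl)
     = 100·(344 + j518)/(-504 + j1170)

Z_in ≈ 26.7 − j40.8 Ω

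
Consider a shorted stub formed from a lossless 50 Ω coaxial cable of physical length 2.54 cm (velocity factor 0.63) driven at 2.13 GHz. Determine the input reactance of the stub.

X_in ≈ -216 Ω (capacitive)

λ = v/f = 0.63·c / 2.13 GHz = 0.0887 m
βl = 2π·l/λ = 2π × 0.286 = 103°
tan(βl) = -4.31
For a shorted stub, Z_in = jZ_0·tan(βl)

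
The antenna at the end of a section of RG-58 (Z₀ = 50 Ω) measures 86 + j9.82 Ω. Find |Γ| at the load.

|Γ| ≈ 0.274

Γ = (Z_L − Z_0)/(Z_L + Z_0) = (36 + j9.82)/(136 + j9.82)
|Γ| = 37.3/136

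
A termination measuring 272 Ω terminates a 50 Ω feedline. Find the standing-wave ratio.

VSWR ≈ 5.44

Γ = (272 − 50)/(272 + 50) = 0.689
VSWR = (1 + 0.689)/(1 − 0.689)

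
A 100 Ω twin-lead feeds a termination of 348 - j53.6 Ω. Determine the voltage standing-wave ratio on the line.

VSWR ≈ 3.57

Γ = (Z_L − Z_0)/(Z_L + Z_0) = (248 − j53.6)/(448 − j53.6)
|Γ| = 254/451 = 0.562
VSWR = (1 + |Γ|)/(1 − |Γ|) = 1.56/0.438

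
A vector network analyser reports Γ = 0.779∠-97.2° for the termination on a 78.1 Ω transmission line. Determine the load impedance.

Z_L = Z_0·(1 + Γ)/(1 − Γ) = 78.1·(0.902 − j0.773)/(1.1 + j0.773)

Z_L ≈ 17 − j67 Ω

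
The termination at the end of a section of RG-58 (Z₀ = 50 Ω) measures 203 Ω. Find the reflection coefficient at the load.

Γ = (Z_L − Z_0)/(Z_L + Z_0) = (203 − 50)/(203 + 50) = 153/253

Γ = 0.605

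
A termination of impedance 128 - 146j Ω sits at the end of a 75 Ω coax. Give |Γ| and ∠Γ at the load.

Γ = (Z_L − Z_0)/(Z_L + Z_0) = (53 − j146)/(203 − j146)
|Γ| = 155/250 = 0.621

Γ ≈ 0.621 ∠ -34.3°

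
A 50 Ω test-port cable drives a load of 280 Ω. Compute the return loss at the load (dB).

Γ = (280 − 50)/(280 + 50) = 0.697
RL = −20·log₁₀|Γ| = −20·log₁₀(0.697)

RL ≈ 3.14 dB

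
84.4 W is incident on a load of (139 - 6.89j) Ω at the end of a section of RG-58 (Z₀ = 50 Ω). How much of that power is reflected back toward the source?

P_reflected ≈ 18.8 W

|Γ| = |(89 − j6.89)/(189 − j6.89)| = 0.472
|Γ|² = 0.223
P_refl = |Γ|²·P_inc = 18.8 W, P_del = (1 − |Γ|²)·P_inc = 65.6 W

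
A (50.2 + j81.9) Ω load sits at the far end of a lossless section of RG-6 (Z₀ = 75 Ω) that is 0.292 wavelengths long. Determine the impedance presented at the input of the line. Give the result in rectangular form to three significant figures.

βl = 2π × 0.292 = 105°
tan(βl) = tan(105°) = -3.7
Z_in = Z_0·(Z_L + jZ_0·tanβl)/(Z_0 + jZ_L·tanβl)
     = 75·(50.2 − j196)/(378 − j186)

Z_in ≈ 23.4 − j27.3 Ω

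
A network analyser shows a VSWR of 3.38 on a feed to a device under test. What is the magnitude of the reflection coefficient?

|Γ| ≈ 0.543

|Γ| = (S − 1)/(S + 1) = (3.38 − 1)/(3.38 + 1) = 2.38/4.38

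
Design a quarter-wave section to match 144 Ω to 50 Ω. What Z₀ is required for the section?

Z_qwt = √(Z_0·R_L) = √(50 × 144) = √7200

Z_qwt ≈ 84.9 Ω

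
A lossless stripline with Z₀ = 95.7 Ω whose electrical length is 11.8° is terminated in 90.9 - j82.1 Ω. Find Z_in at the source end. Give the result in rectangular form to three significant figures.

tan(βl) = tan(11.8°) = 0.209
Z_in = Z_0·(Z_L + jZ_0·tanβl)/(Z_0 + jZ_L·tanβl)
     = 95.7·(90.9 − j62.1)/(113 + j19)

Z_in ≈ 66.3 − j63.8 Ω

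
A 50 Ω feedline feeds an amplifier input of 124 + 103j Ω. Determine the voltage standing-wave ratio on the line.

VSWR ≈ 4.37

Γ = (Z_L − Z_0)/(Z_L + Z_0) = (74 + j103)/(174 + j103)
|Γ| = 127/202 = 0.627
VSWR = (1 + |Γ|)/(1 − |Γ|) = 1.63/0.373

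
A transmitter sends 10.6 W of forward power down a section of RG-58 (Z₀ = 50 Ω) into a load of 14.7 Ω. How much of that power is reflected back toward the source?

Γ = (14.7 − 50)/(14.7 + 50) = -0.546
|Γ|² = 0.298
P_refl = |Γ|²·P_inc = 3.16 W, P_del = (1 − |Γ|²)·P_inc = 7.44 W

P_reflected ≈ 3.16 W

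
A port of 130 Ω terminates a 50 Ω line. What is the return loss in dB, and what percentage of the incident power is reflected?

RL ≈ 7.04 dB; 19.8% of incident power reflected

Γ = (130 − 50)/(130 + 50) = 0.444
RL = −20·log₁₀(0.444) = 7.04 dB
P_refl/P_inc = |Γ|² = 0.198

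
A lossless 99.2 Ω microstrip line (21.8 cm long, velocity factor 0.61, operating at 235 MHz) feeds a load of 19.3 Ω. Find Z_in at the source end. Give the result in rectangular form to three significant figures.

Z_in ≈ 270 − j245 Ω

λ = v/f = 0.61·c / 235 MHz = 0.779 m
βl = 2π·l/λ = 2π × 0.28 = 101°
tan(βl) = tan(101°) = -5.25
Z_in = Z_0·(Z_L + jZ_0·tanβl)/(Z_0 + jZ_L·tanβl)
     = 99.2·(19.3 − j521)/(99.2 − j101)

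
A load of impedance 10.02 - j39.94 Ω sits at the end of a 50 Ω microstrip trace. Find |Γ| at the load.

Γ = (Z_L − Z_0)/(Z_L + Z_0) = (-39.98 − j39.94)/(60.02 − j39.94)
|Γ| = 56.5/72.1

|Γ| ≈ 0.784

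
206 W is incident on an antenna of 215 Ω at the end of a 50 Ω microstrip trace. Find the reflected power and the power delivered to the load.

Γ = (215 − 50)/(215 + 50) = 0.623
|Γ|² = 0.388
P_refl = |Γ|²·P_inc = 79.9 W, P_del = (1 − |Γ|²)·P_inc = 126 W

P_reflected ≈ 79.9 W; P_delivered ≈ 126 W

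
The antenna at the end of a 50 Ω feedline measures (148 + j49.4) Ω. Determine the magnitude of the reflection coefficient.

|Γ| ≈ 0.538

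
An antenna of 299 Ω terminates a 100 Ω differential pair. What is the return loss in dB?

RL ≈ 6.04 dB

Γ = (299 − 100)/(299 + 100) = 0.499
RL = −20·log₁₀|Γ| = −20·log₁₀(0.499)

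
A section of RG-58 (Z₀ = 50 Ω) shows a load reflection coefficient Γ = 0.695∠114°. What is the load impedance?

Z_L ≈ 12.6 + j31 Ω

Z_L = Z_0·(1 + Γ)/(1 − Γ) = 50·(0.717 + j0.635)/(1.28 − j0.635)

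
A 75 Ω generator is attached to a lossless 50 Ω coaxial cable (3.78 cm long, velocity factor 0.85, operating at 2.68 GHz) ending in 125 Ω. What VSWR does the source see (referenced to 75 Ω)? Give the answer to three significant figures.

λ = v/f = 0.85·c / 2.68 GHz = 0.0951 m
βl = 2π·l/λ = 2π × 0.397 = 143°
tan(βl) = -0.753
Z_in = Z_0·(Z_L + jZ_0·tanβl)/(Z_0 + jZ_L·tanβl) = 43.1 + j43.5 Ω
Γ_s = (Z_in − Z_s)/(Z_in + Z_s) = (-31.9 + j43.5)/(118 + j43.5), |Γ_s| = 0.429
VSWR = (1 + |Γ_s|)/(1 − |Γ_s|)

VSWR ≈ 2.5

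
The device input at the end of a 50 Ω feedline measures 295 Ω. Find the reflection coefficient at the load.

Γ = (Z_L − Z_0)/(Z_L + Z_0) = (295 − 50)/(295 + 50) = 245/345

Γ = 0.71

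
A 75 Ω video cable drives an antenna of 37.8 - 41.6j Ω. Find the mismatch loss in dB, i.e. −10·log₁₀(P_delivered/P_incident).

mismatch loss ≈ 1.05 dB

Γ = (-37.2 − j41.6)/(112.8 − j41.6), |Γ| = 0.464
|Γ|² = 0.215, so P_del/P_inc = 1 − |Γ|² = 0.785
ML = −10·log₁₀(1 − |Γ|²)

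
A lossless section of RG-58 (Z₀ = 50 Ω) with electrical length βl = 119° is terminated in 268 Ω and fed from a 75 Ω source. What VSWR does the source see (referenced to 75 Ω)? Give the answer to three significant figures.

VSWR ≈ 7.01

tan(βl) = -1.8
Z_in = Z_0·(Z_L + jZ_0·tanβl)/(Z_0 + jZ_L·tanβl) = 12.1 + j26.5 Ω
Γ_s = (Z_in − Z_s)/(Z_in + Z_s) = (-62.9 + j26.5)/(87.1 + j26.5), |Γ_s| = 0.75
VSWR = (1 + |Γ_s|)/(1 − |Γ_s|)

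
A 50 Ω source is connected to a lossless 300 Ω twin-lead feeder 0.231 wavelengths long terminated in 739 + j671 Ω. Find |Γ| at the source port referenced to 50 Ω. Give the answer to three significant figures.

βl = 2π × 0.231 = 83.2°
tan(βl) = 8.34
Z_in = Z_0·(Z_L + jZ_0·tanβl)/(Z_0 + jZ_L·tanβl) = 71.1 − j97.1 Ω
Γ_s = (Z_in − Z_s)/(Z_in + Z_s) = (21.1 − j97.1)/(121 − j97.1), |Γ_s| = 0.64

|Γ| ≈ 0.64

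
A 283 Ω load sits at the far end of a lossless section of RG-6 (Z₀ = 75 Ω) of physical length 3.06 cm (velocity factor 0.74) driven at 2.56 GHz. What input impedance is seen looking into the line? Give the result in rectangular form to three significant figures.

λ = v/f = 0.74·c / 2.56 GHz = 0.0867 m
βl = 2π·l/λ = 2π × 0.353 = 127°
tan(βl) = tan(127°) = -1.33
Z_in = Z_0·(Z_L + jZ_0·tanβl)/(Z_0 + jZ_L·tanβl)
     = 75·(283 − j99.4)/(75 − j375)

Z_in ≈ 30 + j50.6 Ω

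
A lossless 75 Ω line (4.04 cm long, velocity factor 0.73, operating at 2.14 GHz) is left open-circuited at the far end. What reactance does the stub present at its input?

X_in ≈ 96.4 Ω (inductive)

λ = v/f = 0.73·c / 2.14 GHz = 0.102 m
βl = 2π·l/λ = 2π × 0.395 = 142°
tan(βl) = -0.778
For an open-circuited stub, Z_in = −jZ_0·cot(βl) = −jZ_0/tan(βl)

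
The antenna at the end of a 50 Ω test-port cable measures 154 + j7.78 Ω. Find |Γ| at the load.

|Γ| ≈ 0.511

Γ = (Z_L − Z_0)/(Z_L + Z_0) = (104 + j7.78)/(204 + j7.78)
|Γ| = 104/204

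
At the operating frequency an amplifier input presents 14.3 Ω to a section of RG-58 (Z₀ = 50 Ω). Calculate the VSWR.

VSWR ≈ 3.5

Γ = (14.3 − 50)/(14.3 + 50) = -0.555
VSWR = (1 + 0.555)/(1 − 0.555)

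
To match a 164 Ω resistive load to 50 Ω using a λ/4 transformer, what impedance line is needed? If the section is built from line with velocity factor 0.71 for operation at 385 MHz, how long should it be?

Z_qwt ≈ 90.6 Ω; length ≈ 13.8 cm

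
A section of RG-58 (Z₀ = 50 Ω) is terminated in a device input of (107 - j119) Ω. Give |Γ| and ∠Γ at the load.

Γ ≈ 0.67 ∠ -27.2°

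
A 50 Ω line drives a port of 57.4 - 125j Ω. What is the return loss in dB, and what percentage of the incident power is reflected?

RL ≈ 2.39 dB; 57.7% of incident power reflected

Γ = (7.4 − j125)/(107.4 − j125), |Γ| = 0.76
RL = −20·log₁₀(0.76) = 2.39 dB
P_refl/P_inc = |Γ|² = 0.577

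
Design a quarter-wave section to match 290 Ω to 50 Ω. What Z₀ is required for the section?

Z_qwt = √(Z_0·R_L) = √(50 × 290) = √14500

Z_qwt ≈ 120 Ω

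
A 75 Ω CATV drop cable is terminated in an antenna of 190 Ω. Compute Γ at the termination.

Γ = 0.434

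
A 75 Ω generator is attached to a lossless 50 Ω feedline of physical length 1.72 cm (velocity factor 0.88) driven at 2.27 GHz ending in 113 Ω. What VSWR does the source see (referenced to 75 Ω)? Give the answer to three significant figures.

VSWR ≈ 2.78

λ = v/f = 0.88·c / 2.27 GHz = 0.116 m
βl = 2π·l/λ = 2π × 0.148 = 53.2°
tan(βl) = 1.34
Z_in = Z_0·(Z_L + jZ_0·tanβl)/(Z_0 + jZ_L·tanβl) = 31.1 − j27.1 Ω
Γ_s = (Z_in − Z_s)/(Z_in + Z_s) = (-43.9 − j27.1)/(106 − j27.1), |Γ_s| = 0.471
VSWR = (1 + |Γ_s|)/(1 − |Γ_s|)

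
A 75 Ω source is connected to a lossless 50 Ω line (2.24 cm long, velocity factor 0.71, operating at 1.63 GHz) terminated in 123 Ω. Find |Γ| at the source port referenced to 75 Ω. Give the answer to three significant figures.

|Γ| ≈ 0.532

λ = v/f = 0.71·c / 1.63 GHz = 0.131 m
βl = 2π·l/λ = 2π × 0.171 = 61.7°
tan(βl) = 1.86
Z_in = Z_0·(Z_L + jZ_0·tanβl)/(Z_0 + jZ_L·tanβl) = 25 − j21.4 Ω
Γ_s = (Z_in − Z_s)/(Z_in + Z_s) = (-50 − j21.4)/(100 − j21.4), |Γ_s| = 0.532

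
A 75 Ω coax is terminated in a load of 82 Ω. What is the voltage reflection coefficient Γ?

Γ = 0.0446

Γ = (Z_L − Z_0)/(Z_L + Z_0) = (82 − 75)/(82 + 75) = 7/157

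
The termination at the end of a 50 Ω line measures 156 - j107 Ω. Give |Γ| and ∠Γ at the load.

Γ = (Z_L − Z_0)/(Z_L + Z_0) = (106 − j107)/(206 − j107)
|Γ| = 151/232 = 0.649

Γ ≈ 0.649 ∠ -17.8°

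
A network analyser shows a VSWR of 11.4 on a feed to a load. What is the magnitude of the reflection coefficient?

|Γ| ≈ 0.839

|Γ| = (S − 1)/(S + 1) = (11.4 − 1)/(11.4 + 1) = 10.4/12.4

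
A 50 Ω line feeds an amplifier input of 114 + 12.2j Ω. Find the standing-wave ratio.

VSWR ≈ 2.31

Γ = (Z_L − Z_0)/(Z_L + Z_0) = (64 + j12.2)/(164 + j12.2)
|Γ| = 65.2/164 = 0.396
VSWR = (1 + |Γ|)/(1 − |Γ|) = 1.4/0.604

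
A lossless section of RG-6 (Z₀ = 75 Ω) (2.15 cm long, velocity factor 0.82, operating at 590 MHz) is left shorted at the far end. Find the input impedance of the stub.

Z_in ≈ +j25.2 Ω

λ = v/f = 0.82·c / 590 MHz = 0.417 m
βl = 2π·l/λ = 2π × 0.0516 = 18.6°
tan(βl) = 0.336
For a shorted stub, Z_in = jZ_0·tan(βl)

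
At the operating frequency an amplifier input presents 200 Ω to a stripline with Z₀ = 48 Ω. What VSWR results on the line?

Γ = (200 − 48)/(200 + 48) = 0.613
VSWR = (1 + 0.613)/(1 − 0.613)

VSWR ≈ 4.17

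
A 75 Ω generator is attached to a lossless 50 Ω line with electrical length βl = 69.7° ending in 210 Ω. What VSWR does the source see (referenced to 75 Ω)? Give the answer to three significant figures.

VSWR ≈ 5.89

tan(βl) = 2.7
Z_in = Z_0·(Z_L + jZ_0·tanβl)/(Z_0 + jZ_L·tanβl) = 13.4 − j17.3 Ω
Γ_s = (Z_in − Z_s)/(Z_in + Z_s) = (-61.6 − j17.3)/(88.4 − j17.3), |Γ_s| = 0.71
VSWR = (1 + |Γ_s|)/(1 − |Γ_s|)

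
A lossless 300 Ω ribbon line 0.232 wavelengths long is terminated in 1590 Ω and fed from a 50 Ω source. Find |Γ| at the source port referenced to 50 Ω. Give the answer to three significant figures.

βl = 2π × 0.232 = 83.5°
tan(βl) = 8.8
Z_in = Z_0·(Z_L + jZ_0·tanβl)/(Z_0 + jZ_L·tanβl) = 57.3 − j32.8 Ω
Γ_s = (Z_in − Z_s)/(Z_in + Z_s) = (7.31 − j32.8)/(107 − j32.8), |Γ_s| = 0.3

|Γ| ≈ 0.3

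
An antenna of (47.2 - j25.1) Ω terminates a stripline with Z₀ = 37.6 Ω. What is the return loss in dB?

Γ = (9.6 − j25.1)/(84.8 − j25.1), |Γ| = 0.304
RL = −20·log₁₀|Γ| = −20·log₁₀(0.304)

RL ≈ 10.3 dB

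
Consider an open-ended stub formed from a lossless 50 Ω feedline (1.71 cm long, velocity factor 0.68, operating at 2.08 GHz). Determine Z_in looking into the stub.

λ = v/f = 0.68·c / 2.08 GHz = 0.0981 m
βl = 2π·l/λ = 2π × 0.174 = 62.8°
tan(βl) = 1.94
For an open-ended stub, Z_in = −jZ_0·cot(βl) = −jZ_0/tan(βl)

Z_in ≈ −j25.7 Ω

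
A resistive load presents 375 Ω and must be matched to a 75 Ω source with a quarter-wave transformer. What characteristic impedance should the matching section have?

Z_qwt = √(Z_0·R_L) = √(75 × 375) = √28120

Z_qwt ≈ 168 Ω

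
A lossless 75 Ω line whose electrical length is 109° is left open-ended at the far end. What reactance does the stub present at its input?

tan(βl) = -2.9
For an open-ended stub, Z_in = −jZ_0·cot(βl) = −jZ_0/tan(βl)

X_in ≈ 25.8 Ω (inductive)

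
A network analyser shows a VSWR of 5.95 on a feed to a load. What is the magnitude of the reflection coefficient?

|Γ| ≈ 0.712

|Γ| = (S − 1)/(S + 1) = (5.95 − 1)/(5.95 + 1) = 4.95/6.95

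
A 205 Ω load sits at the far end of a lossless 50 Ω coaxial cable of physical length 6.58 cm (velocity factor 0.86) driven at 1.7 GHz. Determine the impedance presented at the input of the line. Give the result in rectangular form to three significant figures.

λ = v/f = 0.86·c / 1.7 GHz = 0.152 m
βl = 2π·l/λ = 2π × 0.434 = 156°
tan(βl) = tan(156°) = -0.443
Z_in = Z_0·(Z_L + jZ_0·tanβl)/(Z_0 + jZ_L·tanβl)
     = 50·(205 − j22.2)/(50 − j90.9)

Z_in ≈ 57 + j81.4 Ω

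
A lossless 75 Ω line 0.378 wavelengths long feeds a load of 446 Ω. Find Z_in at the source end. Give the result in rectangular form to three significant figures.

βl = 2π × 0.378 = 136°
tan(βl) = tan(136°) = -0.963
Z_in = Z_0·(Z_L + jZ_0·tanβl)/(Z_0 + jZ_L·tanβl)
     = 75·(446 − j72.2)/(75 − j429)

Z_in ≈ 25.4 + j73.4 Ω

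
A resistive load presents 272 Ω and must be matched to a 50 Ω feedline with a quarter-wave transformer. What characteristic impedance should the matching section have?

Z_qwt ≈ 117 Ω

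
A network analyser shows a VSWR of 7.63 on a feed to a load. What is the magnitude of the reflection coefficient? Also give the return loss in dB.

|Γ| ≈ 0.768; return loss ≈ 2.29 dB

|Γ| = (S − 1)/(S + 1) = (7.63 − 1)/(7.63 + 1) = 6.63/8.63
RL = −20·log₁₀|Γ| = −20·log₁₀(0.768)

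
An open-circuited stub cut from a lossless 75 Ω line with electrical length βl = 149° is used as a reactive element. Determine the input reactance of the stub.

X_in ≈ 125 Ω (inductive)

tan(βl) = -0.601
For an open-circuited stub, Z_in = −jZ_0·cot(βl) = −jZ_0/tan(βl)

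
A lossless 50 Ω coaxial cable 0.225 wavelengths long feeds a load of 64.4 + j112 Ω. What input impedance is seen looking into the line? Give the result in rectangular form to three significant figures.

Z_in ≈ 11 − j25.7 Ω

βl = 2π × 0.225 = 81°
tan(βl) = tan(81°) = 6.31
Z_in = Z_0·(Z_L + jZ_0·tanβl)/(Z_0 + jZ_L·tanβl)
     = 50·(64.4 + j428)/(-657 + j407)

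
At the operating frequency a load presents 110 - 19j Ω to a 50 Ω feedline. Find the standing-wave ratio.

Γ = (Z_L − Z_0)/(Z_L + Z_0) = (60 − j19)/(160 − j19)
|Γ| = 62.9/161 = 0.391
VSWR = (1 + |Γ|)/(1 − |Γ|) = 1.39/0.609

VSWR ≈ 2.28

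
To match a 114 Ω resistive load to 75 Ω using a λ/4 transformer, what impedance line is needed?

Z_qwt = √(Z_0·R_L) = √(75 × 114) = √8550

Z_qwt ≈ 92.5 Ω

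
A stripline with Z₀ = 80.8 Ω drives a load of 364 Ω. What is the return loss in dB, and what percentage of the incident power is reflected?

Γ = (364 − 80.8)/(364 + 80.8) = 0.637
RL = −20·log₁₀(0.637) = 3.92 dB
P_refl/P_inc = |Γ|² = 0.405

RL ≈ 3.92 dB; 40.5% of incident power reflected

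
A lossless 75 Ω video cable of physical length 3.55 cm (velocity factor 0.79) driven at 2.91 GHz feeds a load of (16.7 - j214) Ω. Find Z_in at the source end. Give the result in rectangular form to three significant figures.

λ = v/f = 0.79·c / 2.91 GHz = 0.0814 m
βl = 2π·l/λ = 2π × 0.436 = 157°
tan(βl) = tan(157°) = -0.426
Z_in = Z_0·(Z_L + jZ_0·tanβl)/(Z_0 + jZ_L·tanβl)
     = 75·(16.7 − j246)/(-16.2 − j7.12)

Z_in ≈ 355 + j983 Ω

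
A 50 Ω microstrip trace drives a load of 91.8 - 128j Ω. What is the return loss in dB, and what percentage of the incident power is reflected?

Γ = (41.8 − j128)/(141.8 − j128), |Γ| = 0.705
RL = −20·log₁₀(0.705) = 3.04 dB
P_refl/P_inc = |Γ|² = 0.497

RL ≈ 3.04 dB; 49.7% of incident power reflected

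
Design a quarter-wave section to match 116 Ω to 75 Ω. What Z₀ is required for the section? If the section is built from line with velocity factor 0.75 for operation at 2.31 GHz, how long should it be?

Z_qwt ≈ 93.3 Ω; length ≈ 2.44 cm

Z_qwt = √(Z_0·R_L) = √(75 × 116) = √8700
λ = 0.75·c/f = 0.0974 m, so l = λ/4 = 0.0244 m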